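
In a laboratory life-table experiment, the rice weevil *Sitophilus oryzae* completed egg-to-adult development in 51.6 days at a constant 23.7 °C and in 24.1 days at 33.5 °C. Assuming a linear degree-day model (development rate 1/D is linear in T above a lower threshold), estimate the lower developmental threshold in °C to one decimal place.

Equal thermal constants: D₁(T₁ − T_b) = D₂(T₂ − T_b).
51.6·(23.7 − T_b) = 24.1·(33.5 − T_b)
T_b = (51.6·23.7 − 24.1·33.5) / (51.6 − 24.1) = 415.57 / 27.5 = 15.112 °C ≈ 15.1 °C.

15.1 °C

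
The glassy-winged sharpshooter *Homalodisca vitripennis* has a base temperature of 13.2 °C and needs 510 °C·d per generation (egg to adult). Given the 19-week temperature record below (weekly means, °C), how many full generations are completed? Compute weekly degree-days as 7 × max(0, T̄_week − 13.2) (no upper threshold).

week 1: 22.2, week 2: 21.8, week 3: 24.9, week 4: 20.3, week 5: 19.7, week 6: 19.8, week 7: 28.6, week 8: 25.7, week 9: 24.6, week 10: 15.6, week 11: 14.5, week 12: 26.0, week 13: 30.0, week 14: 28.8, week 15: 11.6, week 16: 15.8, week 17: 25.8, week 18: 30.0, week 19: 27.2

Weekly DD (7 × max(0, T̄ − 13.2)): 63.0, 60.2, 81.9, 49.7, 45.5, 46.2, 107.8, 87.5, 79.8, 16.8, 9.1, 89.6, 117.6, 109.2, 0.0, 18.2, 88.2, 117.6, 98.0.
Season total = 1285.9 DD.
Complete generations = ⌊1285.9 / 510⌋ = 2.

2 generations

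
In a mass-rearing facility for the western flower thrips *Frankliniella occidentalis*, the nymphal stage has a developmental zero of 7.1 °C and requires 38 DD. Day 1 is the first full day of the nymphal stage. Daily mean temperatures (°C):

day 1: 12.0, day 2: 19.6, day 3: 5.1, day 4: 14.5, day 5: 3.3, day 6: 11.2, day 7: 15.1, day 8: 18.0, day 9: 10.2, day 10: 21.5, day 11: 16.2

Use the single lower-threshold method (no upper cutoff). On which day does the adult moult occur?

day 8

Daily DD above 7.1 °C: 4.9, 12.5, 0.0, 7.4, 0.0, 4.1, 8.0, 10.9, 3.1, 14.4, 9.1.
Cumulative: 4.9, 17.4, 17.4, 24.8, 24.8, 28.9, 36.9, 47.8, 50.9, 65.3, 74.4.
The total first reaches 38 DD on day 8.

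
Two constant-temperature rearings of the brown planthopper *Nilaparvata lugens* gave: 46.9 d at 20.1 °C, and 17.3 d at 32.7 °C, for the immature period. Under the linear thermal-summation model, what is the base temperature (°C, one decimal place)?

Under the model K = D·(T − T_b), so D₁·(T₁ − T_b) = D₂·(T₂ − T_b).
46.9·(20.1 − T_b) = 17.3·(32.7 − T_b)
T_b = (46.9·20.1 − 17.3·32.7) / (46.9 − 17.3) = 376.98 / 29.6 = 12.736 °C ≈ 12.7 °C.

12.7 °C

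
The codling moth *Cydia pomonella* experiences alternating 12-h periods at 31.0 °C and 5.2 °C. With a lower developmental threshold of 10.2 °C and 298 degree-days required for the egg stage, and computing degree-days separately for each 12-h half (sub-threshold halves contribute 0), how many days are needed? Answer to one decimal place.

Day half: max(0, 31.0 − 10.2) × 0.5 = 20.8 × 0.5 = 10.40 DD.
Night half: max(0, 5.2 − 10.2) × 0.5 = 0.0 × 0.5 = 0.00 DD.
Per 24 h: 10.40 DD/day.
Duration = 298 / 10.40 = 28.654 ≈ 28.7 days.

28.7 days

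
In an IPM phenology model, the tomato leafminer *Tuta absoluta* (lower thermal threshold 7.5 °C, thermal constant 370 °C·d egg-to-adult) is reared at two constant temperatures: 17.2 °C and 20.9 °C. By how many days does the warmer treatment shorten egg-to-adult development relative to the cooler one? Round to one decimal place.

At 17.2 °C: 370 / (17.2 − 7.5) = 370 / 9.7 = 38.144 d.
At 20.9 °C: 370 / (20.9 − 7.5) = 370 / 13.4 = 27.612 d.
Difference = |38.144 − 27.612| = 10.532 ≈ 10.5 days.

10.5 days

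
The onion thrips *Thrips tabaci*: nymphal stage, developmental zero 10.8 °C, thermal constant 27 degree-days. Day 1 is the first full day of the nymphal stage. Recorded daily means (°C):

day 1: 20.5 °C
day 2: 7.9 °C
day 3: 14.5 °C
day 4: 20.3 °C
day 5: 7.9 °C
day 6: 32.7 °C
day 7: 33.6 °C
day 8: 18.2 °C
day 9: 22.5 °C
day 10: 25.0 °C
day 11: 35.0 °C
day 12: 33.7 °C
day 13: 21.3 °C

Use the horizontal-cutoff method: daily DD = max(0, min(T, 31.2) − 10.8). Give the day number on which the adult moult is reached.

Daily DD above 10.8 °C (capped at 20.4): 9.7, 0.0, 3.7, 9.5, 0.0, 20.4, 20.4, 7.4, 11.7, 14.2, 20.4, 20.4, 10.5.
Cumulative: 9.7, 9.7, 13.4, 22.9, 22.9, 43.3, 63.7, 71.1, 82.8, 97.0, 117.4, 137.8, 148.3.
The total first reaches 27 DD on day 6.

day 6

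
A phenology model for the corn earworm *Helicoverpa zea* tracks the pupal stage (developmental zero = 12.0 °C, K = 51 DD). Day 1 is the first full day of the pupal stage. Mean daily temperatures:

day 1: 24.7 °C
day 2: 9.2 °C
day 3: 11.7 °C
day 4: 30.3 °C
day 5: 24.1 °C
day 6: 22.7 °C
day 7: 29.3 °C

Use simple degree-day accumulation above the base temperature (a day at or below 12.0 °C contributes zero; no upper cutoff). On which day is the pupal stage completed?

day 6

Daily DD above 12.0 °C: 12.7, 0.0, 0.0, 18.3, 12.1, 10.7, 17.3.
Cumulative: 12.7, 12.7, 12.7, 31.0, 43.1, 53.8, 71.1.
The total first reaches 51 DD on day 6.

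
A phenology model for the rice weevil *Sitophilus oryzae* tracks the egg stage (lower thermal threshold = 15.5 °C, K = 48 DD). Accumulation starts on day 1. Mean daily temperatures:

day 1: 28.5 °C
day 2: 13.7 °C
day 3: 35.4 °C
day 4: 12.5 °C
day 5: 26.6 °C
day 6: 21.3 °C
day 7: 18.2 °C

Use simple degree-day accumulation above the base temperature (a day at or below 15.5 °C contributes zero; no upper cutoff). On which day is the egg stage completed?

Daily DD above 15.5 °C: 13.0, 0.0, 19.9, 0.0, 11.1, 5.8, 2.7.
Cumulative: 13.0, 13.0, 32.9, 32.9, 44.0, 49.8, 52.5.
The total first reaches 48 DD on day 6.

day 6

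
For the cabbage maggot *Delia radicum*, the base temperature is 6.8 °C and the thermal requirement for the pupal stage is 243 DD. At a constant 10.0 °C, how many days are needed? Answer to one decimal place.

75.9 days

Daily accumulation = 10.0 − 6.8 = 3.2 DD/day.
Duration = 243 / 3.2 = 75.938 ≈ 75.9 days.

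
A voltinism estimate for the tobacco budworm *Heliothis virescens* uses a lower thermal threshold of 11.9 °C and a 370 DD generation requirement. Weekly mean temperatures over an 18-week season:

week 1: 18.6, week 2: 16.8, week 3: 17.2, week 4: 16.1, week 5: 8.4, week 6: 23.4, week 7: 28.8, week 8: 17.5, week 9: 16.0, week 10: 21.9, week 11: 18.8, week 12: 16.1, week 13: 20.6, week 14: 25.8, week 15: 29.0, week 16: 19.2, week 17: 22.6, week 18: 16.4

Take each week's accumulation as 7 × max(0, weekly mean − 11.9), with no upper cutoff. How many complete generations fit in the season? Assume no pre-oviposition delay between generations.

2 generations

Weekly DD (7 × max(0, T̄ − 11.9)): 46.9, 34.3, 37.1, 29.4, 0.0, 80.5, 118.3, 39.2, 28.7, 70.0, 48.3, 29.4, 60.9, 97.3, 119.7, 51.1, 74.9, 31.5.
Season total = 997.5 DD.
Complete generations = ⌊997.5 / 370⌋ = 2.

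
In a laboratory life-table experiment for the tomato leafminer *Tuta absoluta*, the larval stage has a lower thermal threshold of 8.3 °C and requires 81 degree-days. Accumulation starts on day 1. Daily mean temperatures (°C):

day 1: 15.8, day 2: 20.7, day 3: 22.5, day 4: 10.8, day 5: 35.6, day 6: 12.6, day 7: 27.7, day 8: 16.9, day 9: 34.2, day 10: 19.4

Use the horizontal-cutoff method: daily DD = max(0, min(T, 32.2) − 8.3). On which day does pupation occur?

Daily DD above 8.3 °C (capped at 23.9): 7.5, 12.4, 14.2, 2.5, 23.9, 4.3, 19.4, 8.6, 23.9, 11.1.
Cumulative: 7.5, 19.9, 34.1, 36.6, 60.5, 64.8, 84.2, 92.8, 116.7, 127.8.
The total first reaches 81 DD on day 7.

day 7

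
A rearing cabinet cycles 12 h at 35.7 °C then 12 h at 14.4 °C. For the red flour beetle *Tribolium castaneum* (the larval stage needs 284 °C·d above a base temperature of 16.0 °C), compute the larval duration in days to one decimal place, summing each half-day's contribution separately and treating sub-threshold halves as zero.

28.8 days

Day half: max(0, 35.7 − 16.0) × 0.5 = 19.7 × 0.5 = 9.85 DD.
Night half: max(0, 14.4 − 16.0) × 0.5 = 0.0 × 0.5 = 0.00 DD.
Per 24 h: 9.85 DD/day.
Duration = 284 / 9.85 = 28.832 ≈ 28.8 days.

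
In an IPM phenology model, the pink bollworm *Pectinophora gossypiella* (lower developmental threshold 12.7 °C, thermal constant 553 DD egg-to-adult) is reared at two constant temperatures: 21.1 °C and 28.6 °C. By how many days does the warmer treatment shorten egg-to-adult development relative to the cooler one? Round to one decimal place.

At 21.1 °C: 553 / (21.1 − 12.7) = 553 / 8.4 = 65.833 d.
At 28.6 °C: 553 / (28.6 − 12.7) = 553 / 15.9 = 34.780 d.
Difference = |65.833 − 34.780| = 31.053 ≈ 31.1 days.

31.1 days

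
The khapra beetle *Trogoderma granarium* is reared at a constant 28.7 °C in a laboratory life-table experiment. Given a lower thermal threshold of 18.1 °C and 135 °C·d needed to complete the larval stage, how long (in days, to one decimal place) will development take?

12.7 days

Daily accumulation = 28.7 − 18.1 = 10.6 DD/day.
Duration = 135 / 10.6 = 12.736 ≈ 12.7 days.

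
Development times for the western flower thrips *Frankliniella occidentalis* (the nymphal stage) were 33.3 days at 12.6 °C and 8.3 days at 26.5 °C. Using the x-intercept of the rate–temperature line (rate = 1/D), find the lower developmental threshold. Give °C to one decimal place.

Equal thermal constants: D₁(T₁ − T_b) = D₂(T₂ − T_b).
33.3·(12.6 − T_b) = 8.3·(26.5 − T_b)
T_b = (33.3·12.6 − 8.3·26.5) / (33.3 − 8.3) = 199.63 / 25.0 = 7.985 °C ≈ 8.0 °C.

8.0 °C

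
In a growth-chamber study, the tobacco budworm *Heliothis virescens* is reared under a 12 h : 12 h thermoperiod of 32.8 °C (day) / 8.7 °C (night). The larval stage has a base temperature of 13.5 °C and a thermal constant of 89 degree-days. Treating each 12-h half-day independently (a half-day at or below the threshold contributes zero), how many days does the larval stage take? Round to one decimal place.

9.2 days

Day half: max(0, 32.8 − 13.5) × 0.5 = 19.3 × 0.5 = 9.65 DD.
Night half: max(0, 8.7 − 13.5) × 0.5 = 0.0 × 0.5 = 0.00 DD.
Per 24 h: 9.65 DD/day.
Duration = 89 / 9.65 = 9.223 ≈ 9.2 days.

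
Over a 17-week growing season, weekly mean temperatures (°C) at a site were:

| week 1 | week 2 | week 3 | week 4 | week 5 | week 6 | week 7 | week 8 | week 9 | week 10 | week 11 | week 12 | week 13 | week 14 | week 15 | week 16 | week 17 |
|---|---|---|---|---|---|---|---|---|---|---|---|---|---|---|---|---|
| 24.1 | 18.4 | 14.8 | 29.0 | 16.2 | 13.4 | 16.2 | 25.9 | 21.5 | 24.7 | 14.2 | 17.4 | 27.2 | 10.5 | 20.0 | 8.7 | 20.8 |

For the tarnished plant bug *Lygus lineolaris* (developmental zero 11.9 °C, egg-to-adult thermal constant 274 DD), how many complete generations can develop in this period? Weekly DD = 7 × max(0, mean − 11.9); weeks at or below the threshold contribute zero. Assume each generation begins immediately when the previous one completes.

Weekly DD (7 × max(0, T̄ − 11.9)): 85.4, 45.5, 20.3, 119.7, 30.1, 10.5, 30.1, 98.0, 67.2, 89.6, 16.1, 38.5, 107.1, 0.0, 56.7, 0.0, 62.3.
Season total = 877.1 DD.
Complete generations = ⌊877.1 / 274⌋ = 3.

3 generations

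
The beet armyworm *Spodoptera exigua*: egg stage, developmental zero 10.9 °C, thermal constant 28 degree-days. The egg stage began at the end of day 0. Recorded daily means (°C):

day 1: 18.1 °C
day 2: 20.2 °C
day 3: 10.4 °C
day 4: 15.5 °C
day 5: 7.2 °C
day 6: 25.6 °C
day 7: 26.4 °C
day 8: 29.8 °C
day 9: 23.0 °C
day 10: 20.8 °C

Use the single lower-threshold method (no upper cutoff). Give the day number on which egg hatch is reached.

day 6

Daily DD above 10.9 °C: 7.2, 9.3, 0.0, 4.6, 0.0, 14.7, 15.5, 18.9, 12.1, 9.9.
Cumulative: 7.2, 16.5, 16.5, 21.1, 21.1, 35.8, 51.3, 70.2, 82.3, 92.2.
The total first reaches 28 DD on day 6.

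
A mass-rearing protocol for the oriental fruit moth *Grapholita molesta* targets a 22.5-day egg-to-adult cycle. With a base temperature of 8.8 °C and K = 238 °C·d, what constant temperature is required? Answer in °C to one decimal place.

Required daily accumulation = 238 / 22.5 = 10.578 DD/day.
T = T_base + 10.578 = 8.8 + 10.578 = 19.378 ≈ 19.4 °C.

19.4 °C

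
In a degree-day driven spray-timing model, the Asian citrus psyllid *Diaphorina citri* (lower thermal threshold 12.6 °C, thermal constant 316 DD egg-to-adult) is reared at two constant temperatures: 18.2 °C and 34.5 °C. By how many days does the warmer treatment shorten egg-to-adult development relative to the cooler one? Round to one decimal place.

At 18.2 °C: 316 / (18.2 − 12.6) = 316 / 5.6 = 56.429 d.
At 34.5 °C: 316 / (34.5 − 12.6) = 316 / 21.9 = 14.429 d.
Difference = |56.429 − 14.429| = 41.999 ≈ 42.0 days.

42.0 days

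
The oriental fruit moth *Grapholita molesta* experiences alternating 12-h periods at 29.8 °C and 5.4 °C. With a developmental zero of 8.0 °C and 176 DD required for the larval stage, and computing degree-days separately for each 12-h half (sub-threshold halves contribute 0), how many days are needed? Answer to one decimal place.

16.1 days

Day half: max(0, 29.8 − 8.0) × 0.5 = 21.8 × 0.5 = 10.90 DD.
Night half: max(0, 5.4 − 8.0) × 0.5 = 0.0 × 0.5 = 0.00 DD.
Per 24 h: 10.90 DD/day.
Duration = 176 / 10.90 = 16.147 ≈ 16.1 days.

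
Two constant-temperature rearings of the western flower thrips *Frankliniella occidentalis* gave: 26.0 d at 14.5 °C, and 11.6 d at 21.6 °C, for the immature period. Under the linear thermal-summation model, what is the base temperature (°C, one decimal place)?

Under the model K = D·(T − T_b), so D₁·(T₁ − T_b) = D₂·(T₂ − T_b).
26.0·(14.5 − T_b) = 11.6·(21.6 − T_b)
T_b = (26.0·14.5 − 11.6·21.6) / (26.0 − 11.6) = 126.44 / 14.4 = 8.781 °C ≈ 8.8 °C.

8.8 °C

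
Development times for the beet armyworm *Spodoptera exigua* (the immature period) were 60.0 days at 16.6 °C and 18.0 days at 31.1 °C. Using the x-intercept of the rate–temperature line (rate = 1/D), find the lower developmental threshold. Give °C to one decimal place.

10.4 °C

Linear rate model ⇒ the product D·(T − T_b) is constant across temperatures.
60.0·(16.6 − T_b) = 18.0·(31.1 − T_b)
T_b = (60.0·16.6 − 18.0·31.1) / (60.0 − 18.0) = 436.20 / 42.0 = 10.386 °C ≈ 10.4 °C.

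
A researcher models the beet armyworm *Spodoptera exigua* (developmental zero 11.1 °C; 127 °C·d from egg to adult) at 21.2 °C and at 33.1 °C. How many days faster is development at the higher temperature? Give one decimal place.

6.8 days

At 21.2 °C: 127 / (21.2 − 11.1) = 127 / 10.1 = 12.574 d.
At 33.1 °C: 127 / (33.1 − 11.1) = 127 / 22.0 = 5.773 d.
Difference = |12.574 − 5.773| = 6.802 ≈ 6.8 days.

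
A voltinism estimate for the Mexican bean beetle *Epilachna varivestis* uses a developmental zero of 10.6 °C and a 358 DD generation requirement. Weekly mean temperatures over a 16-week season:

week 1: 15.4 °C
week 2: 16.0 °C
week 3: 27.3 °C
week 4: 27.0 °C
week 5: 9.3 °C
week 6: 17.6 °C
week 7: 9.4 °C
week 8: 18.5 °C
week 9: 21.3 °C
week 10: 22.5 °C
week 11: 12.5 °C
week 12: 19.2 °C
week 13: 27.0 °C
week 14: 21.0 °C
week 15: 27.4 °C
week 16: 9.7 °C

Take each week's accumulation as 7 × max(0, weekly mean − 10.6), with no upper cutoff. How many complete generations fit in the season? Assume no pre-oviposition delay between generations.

2 generations

Weekly DD (7 × max(0, T̄ − 10.6)): 33.6, 37.8, 116.9, 114.8, 0.0, 49.0, 0.0, 55.3, 74.9, 83.3, 13.3, 60.2, 114.8, 72.8, 117.6, 0.0.
Season total = 944.3 DD.
Complete generations = ⌊944.3 / 358⌋ = 2.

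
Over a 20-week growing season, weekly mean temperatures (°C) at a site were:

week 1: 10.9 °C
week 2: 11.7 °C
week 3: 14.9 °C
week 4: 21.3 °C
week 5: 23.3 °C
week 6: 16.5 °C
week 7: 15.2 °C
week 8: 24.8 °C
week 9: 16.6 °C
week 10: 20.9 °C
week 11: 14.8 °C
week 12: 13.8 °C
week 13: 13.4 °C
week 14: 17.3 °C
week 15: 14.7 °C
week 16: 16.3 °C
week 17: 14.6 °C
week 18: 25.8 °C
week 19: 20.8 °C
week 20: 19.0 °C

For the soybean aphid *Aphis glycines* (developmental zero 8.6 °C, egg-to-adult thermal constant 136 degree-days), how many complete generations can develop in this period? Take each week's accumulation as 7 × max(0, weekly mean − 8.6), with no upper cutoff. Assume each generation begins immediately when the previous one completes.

8 generations

Weekly DD (7 × max(0, T̄ − 8.6)): 16.1, 21.7, 44.1, 88.9, 102.9, 55.3, 46.2, 113.4, 56.0, 86.1, 43.4, 36.4, 33.6, 60.9, 42.7, 53.9, 42.0, 120.4, 85.4, 72.8.
Season total = 1222.2 DD.
Complete generations = ⌊1222.2 / 136⌋ = 8.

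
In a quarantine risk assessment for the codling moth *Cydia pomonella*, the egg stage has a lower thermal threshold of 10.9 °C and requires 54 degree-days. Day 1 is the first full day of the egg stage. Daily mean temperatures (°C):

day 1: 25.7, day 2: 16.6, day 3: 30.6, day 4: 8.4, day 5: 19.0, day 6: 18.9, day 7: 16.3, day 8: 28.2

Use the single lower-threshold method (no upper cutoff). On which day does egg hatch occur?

Daily DD above 10.9 °C: 14.8, 5.7, 19.7, 0.0, 8.1, 8.0, 5.4, 17.3.
Cumulative: 14.8, 20.5, 40.2, 40.2, 48.3, 56.3, 61.7, 79.0.
The total first reaches 54 DD on day 6.

day 6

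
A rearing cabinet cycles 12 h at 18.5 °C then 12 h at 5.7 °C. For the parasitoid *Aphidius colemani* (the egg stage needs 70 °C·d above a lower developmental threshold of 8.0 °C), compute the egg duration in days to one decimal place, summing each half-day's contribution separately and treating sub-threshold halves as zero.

13.3 days

Day half: max(0, 18.5 − 8.0) × 0.5 = 10.5 × 0.5 = 5.25 DD.
Night half: max(0, 5.7 − 8.0) × 0.5 = 0.0 × 0.5 = 0.00 DD.
Per 24 h: 5.25 DD/day.
Duration = 70 / 5.25 = 13.333 ≈ 13.3 days.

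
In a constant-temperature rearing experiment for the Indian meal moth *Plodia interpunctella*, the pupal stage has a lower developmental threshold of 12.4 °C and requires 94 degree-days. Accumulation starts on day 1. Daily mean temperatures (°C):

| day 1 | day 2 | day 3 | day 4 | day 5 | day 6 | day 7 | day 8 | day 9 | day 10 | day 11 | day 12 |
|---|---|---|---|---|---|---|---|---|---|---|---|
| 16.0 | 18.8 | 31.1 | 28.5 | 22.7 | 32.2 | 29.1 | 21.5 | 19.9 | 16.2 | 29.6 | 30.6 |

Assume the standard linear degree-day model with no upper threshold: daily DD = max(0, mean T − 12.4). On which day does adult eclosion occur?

Daily DD above 12.4 °C: 3.6, 6.4, 18.7, 16.1, 10.3, 19.8, 16.7, 9.1, 7.5, 3.8, 17.2, 18.2.
Cumulative: 3.6, 10.0, 28.7, 44.8, 55.1, 74.9, 91.6, 100.7, 108.2, 112.0, 129.2, 147.4.
The total first reaches 94 DD on day 8.

day 8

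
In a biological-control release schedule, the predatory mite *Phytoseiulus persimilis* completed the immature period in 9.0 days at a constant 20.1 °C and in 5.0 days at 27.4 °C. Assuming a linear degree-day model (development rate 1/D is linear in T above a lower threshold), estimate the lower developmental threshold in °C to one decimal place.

11.0 °C

Linear rate model ⇒ the product D·(T − T_b) is constant across temperatures.
9.0·(20.1 − T_b) = 5.0·(27.4 − T_b)
T_b = (9.0·20.1 − 5.0·27.4) / (9.0 − 5.0) = 43.90 / 4.0 = 10.975 °C ≈ 11.0 °C.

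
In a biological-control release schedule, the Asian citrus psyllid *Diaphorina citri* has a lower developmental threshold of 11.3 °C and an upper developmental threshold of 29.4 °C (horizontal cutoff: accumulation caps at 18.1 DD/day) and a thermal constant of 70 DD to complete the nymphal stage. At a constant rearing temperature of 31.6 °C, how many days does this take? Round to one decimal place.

Temperature 31.6 °C exceeds the upper threshold, so daily accumulation caps at 29.4 − 11.3 = 18.1 DD/day.
Duration = 70 / 18.1 = 3.867 ≈ 3.9 days.

3.9 days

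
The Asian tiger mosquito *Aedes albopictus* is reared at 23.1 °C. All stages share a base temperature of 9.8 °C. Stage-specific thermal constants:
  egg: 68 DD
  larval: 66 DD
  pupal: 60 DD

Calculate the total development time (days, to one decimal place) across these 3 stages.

Daily accumulation at 23.1 °C = 23.1 − 9.8 = 13.3 DD/day.
Total K = 68 + 66 + 60 = 194 DD.
Total duration = 194 / 13.3 = 14.586 ≈ 14.6 days.

14.6 days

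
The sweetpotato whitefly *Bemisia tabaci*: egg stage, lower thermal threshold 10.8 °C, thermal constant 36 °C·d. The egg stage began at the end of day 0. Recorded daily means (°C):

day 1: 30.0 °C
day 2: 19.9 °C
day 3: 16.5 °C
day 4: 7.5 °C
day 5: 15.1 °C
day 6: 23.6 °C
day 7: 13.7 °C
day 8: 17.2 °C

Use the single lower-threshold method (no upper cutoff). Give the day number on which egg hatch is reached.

Daily DD above 10.8 °C: 19.2, 9.1, 5.7, 0.0, 4.3, 12.8, 2.9, 6.4.
Cumulative: 19.2, 28.3, 34.0, 34.0, 38.3, 51.1, 54.0, 60.4.
The total first reaches 36 DD on day 5.

day 5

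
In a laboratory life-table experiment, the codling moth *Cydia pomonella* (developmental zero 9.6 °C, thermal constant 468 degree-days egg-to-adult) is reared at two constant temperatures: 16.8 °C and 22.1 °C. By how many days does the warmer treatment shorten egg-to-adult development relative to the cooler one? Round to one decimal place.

27.6 days

At 16.8 °C: 468 / (16.8 − 9.6) = 468 / 7.2 = 65.000 d.
At 22.1 °C: 468 / (22.1 − 9.6) = 468 / 12.5 = 37.440 d.
Difference = |65.000 − 37.440| = 27.560 ≈ 27.6 days.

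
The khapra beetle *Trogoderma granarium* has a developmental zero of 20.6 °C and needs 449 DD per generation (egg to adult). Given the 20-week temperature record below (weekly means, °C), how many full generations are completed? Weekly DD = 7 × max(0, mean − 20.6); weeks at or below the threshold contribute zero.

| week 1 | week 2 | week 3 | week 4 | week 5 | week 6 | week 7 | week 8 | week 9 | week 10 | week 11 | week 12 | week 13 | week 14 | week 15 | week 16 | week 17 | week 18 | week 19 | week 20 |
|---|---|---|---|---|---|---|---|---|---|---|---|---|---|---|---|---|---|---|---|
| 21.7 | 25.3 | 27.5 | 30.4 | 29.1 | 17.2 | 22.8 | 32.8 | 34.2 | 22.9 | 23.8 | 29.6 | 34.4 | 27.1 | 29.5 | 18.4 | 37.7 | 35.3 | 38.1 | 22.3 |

2 generations

Weekly DD (7 × max(0, T̄ − 20.6)): 7.7, 32.9, 48.3, 68.6, 59.5, 0.0, 15.4, 85.4, 95.2, 16.1, 22.4, 63.0, 96.6, 45.5, 62.3, 0.0, 119.7, 102.9, 122.5, 11.9.
Season total = 1075.9 DD.
Complete generations = ⌊1075.9 / 449⌋ = 2.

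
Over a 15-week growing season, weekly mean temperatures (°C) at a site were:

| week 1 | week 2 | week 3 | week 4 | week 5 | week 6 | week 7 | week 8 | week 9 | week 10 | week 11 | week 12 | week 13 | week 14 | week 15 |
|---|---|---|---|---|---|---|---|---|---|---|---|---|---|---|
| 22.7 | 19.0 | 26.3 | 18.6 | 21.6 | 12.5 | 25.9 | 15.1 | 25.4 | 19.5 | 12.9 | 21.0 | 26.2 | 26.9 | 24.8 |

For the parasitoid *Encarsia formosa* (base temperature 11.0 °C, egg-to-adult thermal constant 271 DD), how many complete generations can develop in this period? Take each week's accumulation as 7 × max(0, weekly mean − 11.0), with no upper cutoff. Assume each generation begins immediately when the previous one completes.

Weekly DD (7 × max(0, T̄ − 11.0)): 81.9, 56.0, 107.1, 53.2, 74.2, 10.5, 104.3, 28.7, 100.8, 59.5, 13.3, 70.0, 106.4, 111.3, 96.6.
Season total = 1073.8 DD.
Complete generations = ⌊1073.8 / 271⌋ = 3.

3 generations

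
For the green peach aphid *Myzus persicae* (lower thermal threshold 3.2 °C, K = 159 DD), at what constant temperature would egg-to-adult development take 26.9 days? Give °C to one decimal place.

Required daily accumulation = 159 / 26.9 = 5.911 DD/day.
T = T_base + 5.911 = 3.2 + 5.911 = 9.111 ≈ 9.1 °C.

9.1 °C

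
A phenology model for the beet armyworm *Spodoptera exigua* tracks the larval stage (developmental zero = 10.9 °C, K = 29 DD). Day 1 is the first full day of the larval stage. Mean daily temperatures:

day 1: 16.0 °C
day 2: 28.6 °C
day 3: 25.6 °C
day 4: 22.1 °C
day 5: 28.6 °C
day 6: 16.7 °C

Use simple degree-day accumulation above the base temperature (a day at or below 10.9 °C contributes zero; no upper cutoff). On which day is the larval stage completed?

day 3

Daily DD above 10.9 °C: 5.1, 17.7, 14.7, 11.2, 17.7, 5.8.
Cumulative: 5.1, 22.8, 37.5, 48.7, 66.4, 72.2.
The total first reaches 29 DD on day 3.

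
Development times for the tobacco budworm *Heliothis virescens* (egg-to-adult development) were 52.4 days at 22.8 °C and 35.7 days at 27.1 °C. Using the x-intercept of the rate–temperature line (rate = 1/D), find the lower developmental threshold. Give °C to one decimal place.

Under the model K = D·(T − T_b), so D₁·(T₁ − T_b) = D₂·(T₂ − T_b).
52.4·(22.8 − T_b) = 35.7·(27.1 − T_b)
T_b = (52.4·22.8 − 35.7·27.1) / (52.4 − 35.7) = 227.25 / 16.7 = 13.608 °C ≈ 13.6 °C.

13.6 °C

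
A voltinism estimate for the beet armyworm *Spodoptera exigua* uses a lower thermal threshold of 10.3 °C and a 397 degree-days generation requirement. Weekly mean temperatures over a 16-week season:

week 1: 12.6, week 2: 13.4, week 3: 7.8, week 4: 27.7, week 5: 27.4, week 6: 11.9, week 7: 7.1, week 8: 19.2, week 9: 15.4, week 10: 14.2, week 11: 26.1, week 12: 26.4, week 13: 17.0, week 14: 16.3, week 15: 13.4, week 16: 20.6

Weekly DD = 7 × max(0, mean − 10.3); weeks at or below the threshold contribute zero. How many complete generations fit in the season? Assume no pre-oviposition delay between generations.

Weekly DD (7 × max(0, T̄ − 10.3)): 16.1, 21.7, 0.0, 121.8, 119.7, 11.2, 0.0, 62.3, 35.7, 27.3, 110.6, 112.7, 46.9, 42.0, 21.7, 72.1.
Season total = 821.8 DD.
Complete generations = ⌊821.8 / 397⌋ = 2.

2 generations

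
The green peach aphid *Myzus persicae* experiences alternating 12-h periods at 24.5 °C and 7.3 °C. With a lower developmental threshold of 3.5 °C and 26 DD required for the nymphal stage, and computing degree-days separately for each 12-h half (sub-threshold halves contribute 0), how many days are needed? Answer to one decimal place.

2.1 days

Day half: max(0, 24.5 − 3.5) × 0.5 = 21.0 × 0.5 = 10.50 DD.
Night half: max(0, 7.3 − 3.5) × 0.5 = 3.8 × 0.5 = 1.90 DD.
Per 24 h: 12.40 DD/day.
Duration = 26 / 12.40 = 2.097 ≈ 2.1 days.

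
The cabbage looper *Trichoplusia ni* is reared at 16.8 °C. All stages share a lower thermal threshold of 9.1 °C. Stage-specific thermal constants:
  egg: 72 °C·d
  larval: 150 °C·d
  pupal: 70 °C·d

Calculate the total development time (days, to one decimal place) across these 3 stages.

Daily accumulation at 16.8 °C = 16.8 − 9.1 = 7.7 DD/day.
Total K = 72 + 150 + 70 = 292 DD.
Total duration = 292 / 7.7 = 37.922 ≈ 37.9 days.

37.9 days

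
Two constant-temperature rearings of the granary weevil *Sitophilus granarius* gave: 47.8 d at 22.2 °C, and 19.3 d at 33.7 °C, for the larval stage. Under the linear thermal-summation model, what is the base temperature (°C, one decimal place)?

Linear rate model ⇒ the product D·(T − T_b) is constant across temperatures.
47.8·(22.2 − T_b) = 19.3·(33.7 − T_b)
T_b = (47.8·22.2 − 19.3·33.7) / (47.8 − 19.3) = 410.75 / 28.5 = 14.412 °C ≈ 14.4 °C.

14.4 °C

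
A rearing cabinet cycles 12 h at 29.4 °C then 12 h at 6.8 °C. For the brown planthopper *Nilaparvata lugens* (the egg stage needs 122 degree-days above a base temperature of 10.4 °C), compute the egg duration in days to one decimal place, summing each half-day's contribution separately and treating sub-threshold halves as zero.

Day half: max(0, 29.4 − 10.4) × 0.5 = 19.0 × 0.5 = 9.50 DD.
Night half: max(0, 6.8 − 10.4) × 0.5 = 0.0 × 0.5 = 0.00 DD.
Per 24 h: 9.50 DD/day.
Duration = 122 / 9.50 = 12.842 ≈ 12.8 days.

12.8 days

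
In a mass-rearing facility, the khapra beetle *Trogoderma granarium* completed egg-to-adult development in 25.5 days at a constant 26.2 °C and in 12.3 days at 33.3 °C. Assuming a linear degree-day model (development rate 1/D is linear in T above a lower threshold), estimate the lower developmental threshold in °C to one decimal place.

19.6 °C

Under the model K = D·(T − T_b), so D₁·(T₁ − T_b) = D₂·(T₂ − T_b).
25.5·(26.2 − T_b) = 12.3·(33.3 − T_b)
T_b = (25.5·26.2 − 12.3·33.3) / (25.5 − 12.3) = 258.51 / 13.2 = 19.584 °C ≈ 19.6 °C.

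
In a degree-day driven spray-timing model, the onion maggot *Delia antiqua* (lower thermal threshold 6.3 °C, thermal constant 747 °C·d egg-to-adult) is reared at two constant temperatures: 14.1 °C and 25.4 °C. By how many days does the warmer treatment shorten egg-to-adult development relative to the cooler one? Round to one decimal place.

56.7 days

At 14.1 °C: 747 / (14.1 − 6.3) = 747 / 7.8 = 95.769 d.
At 25.4 °C: 747 / (25.4 − 6.3) = 747 / 19.1 = 39.110 d.
Difference = |95.769 − 39.110| = 56.659 ≈ 56.7 days.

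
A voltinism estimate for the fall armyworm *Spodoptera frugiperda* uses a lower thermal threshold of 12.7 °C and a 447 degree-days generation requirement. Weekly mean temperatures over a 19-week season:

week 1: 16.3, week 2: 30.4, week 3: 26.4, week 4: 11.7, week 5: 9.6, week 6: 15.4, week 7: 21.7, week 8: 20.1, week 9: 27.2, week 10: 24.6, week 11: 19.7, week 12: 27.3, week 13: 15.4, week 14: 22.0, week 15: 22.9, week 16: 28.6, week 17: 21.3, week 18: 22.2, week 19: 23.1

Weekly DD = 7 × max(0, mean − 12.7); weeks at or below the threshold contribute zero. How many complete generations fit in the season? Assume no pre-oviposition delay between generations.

2 generations

Weekly DD (7 × max(0, T̄ − 12.7)): 25.2, 123.9, 95.9, 0.0, 0.0, 18.9, 63.0, 51.8, 101.5, 83.3, 49.0, 102.2, 18.9, 65.1, 71.4, 111.3, 60.2, 66.5, 72.8.
Season total = 1180.9 DD.
Complete generations = ⌊1180.9 / 447⌋ = 2.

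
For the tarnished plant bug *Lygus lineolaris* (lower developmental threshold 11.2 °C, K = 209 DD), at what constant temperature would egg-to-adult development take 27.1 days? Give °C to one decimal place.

Required daily accumulation = 209 / 27.1 = 7.712 DD/day.
T = T_base + 7.712 = 11.2 + 7.712 = 18.912 ≈ 18.9 °C.

18.9 °C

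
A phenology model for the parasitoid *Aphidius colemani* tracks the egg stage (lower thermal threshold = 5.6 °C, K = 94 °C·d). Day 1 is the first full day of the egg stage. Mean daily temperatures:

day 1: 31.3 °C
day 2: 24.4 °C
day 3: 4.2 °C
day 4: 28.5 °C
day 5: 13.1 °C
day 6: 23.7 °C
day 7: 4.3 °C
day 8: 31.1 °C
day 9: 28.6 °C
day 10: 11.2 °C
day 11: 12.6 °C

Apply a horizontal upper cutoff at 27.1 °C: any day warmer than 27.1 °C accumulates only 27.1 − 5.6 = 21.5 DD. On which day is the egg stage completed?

Daily DD above 5.6 °C (capped at 21.5): 21.5, 18.8, 0.0, 21.5, 7.5, 18.1, 0.0, 21.5, 21.5, 5.6, 7.0.
Cumulative: 21.5, 40.3, 40.3, 61.8, 69.3, 87.4, 87.4, 108.9, 130.4, 136.0, 143.0.
The total first reaches 94 DD on day 8.

day 8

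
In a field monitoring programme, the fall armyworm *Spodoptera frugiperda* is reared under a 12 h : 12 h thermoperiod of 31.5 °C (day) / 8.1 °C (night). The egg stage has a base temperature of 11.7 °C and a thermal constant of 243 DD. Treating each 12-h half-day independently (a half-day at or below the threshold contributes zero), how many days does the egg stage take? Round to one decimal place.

24.5 days

Day half: max(0, 31.5 − 11.7) × 0.5 = 19.8 × 0.5 = 9.90 DD.
Night half: max(0, 8.1 − 11.7) × 0.5 = 0.0 × 0.5 = 0.00 DD.
Per 24 h: 9.90 DD/day.
Duration = 243 / 9.90 = 24.545 ≈ 24.5 days.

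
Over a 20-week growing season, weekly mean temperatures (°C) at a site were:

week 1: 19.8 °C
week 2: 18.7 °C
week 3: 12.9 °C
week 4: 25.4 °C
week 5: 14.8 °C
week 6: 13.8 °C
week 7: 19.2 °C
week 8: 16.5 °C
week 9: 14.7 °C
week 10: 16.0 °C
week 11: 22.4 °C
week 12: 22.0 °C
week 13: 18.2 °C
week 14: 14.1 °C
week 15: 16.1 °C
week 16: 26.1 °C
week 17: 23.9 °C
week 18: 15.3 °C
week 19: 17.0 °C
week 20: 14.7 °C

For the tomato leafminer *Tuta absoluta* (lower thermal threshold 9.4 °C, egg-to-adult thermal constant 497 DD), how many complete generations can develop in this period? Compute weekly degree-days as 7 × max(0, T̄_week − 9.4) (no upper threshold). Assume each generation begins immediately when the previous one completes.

Weekly DD (7 × max(0, T̄ − 9.4)): 72.8, 65.1, 24.5, 112.0, 37.8, 30.8, 68.6, 49.7, 37.1, 46.2, 91.0, 88.2, 61.6, 32.9, 46.9, 116.9, 101.5, 41.3, 53.2, 37.1.
Season total = 1215.2 DD.
Complete generations = ⌊1215.2 / 497⌋ = 2.

2 generations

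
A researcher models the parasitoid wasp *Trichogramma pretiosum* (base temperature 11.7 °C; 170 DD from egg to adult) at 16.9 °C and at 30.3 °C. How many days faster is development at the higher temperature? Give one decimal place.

23.6 days

At 16.9 °C: 170 / (16.9 − 11.7) = 170 / 5.2 = 32.692 d.
At 30.3 °C: 170 / (30.3 − 11.7) = 170 / 18.6 = 9.140 d.
Difference = |32.692 − 9.140| = 23.553 ≈ 23.6 days.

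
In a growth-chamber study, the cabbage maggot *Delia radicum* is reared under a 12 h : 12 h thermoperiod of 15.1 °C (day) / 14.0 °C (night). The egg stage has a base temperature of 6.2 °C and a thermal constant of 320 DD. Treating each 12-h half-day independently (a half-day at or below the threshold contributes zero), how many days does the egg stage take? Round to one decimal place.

38.3 days

Day half: max(0, 15.1 − 6.2) × 0.5 = 8.9 × 0.5 = 4.45 DD.
Night half: max(0, 14.0 − 6.2) × 0.5 = 7.8 × 0.5 = 3.90 DD.
Per 24 h: 8.35 DD/day.
Duration = 320 / 8.35 = 38.323 ≈ 38.3 days.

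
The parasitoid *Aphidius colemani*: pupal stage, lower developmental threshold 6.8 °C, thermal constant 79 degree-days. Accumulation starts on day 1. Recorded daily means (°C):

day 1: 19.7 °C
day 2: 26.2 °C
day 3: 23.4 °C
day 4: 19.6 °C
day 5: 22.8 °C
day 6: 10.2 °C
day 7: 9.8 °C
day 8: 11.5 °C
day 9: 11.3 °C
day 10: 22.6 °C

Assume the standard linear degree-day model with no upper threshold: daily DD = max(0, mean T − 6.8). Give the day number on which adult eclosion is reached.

day 6

Daily DD above 6.8 °C: 12.9, 19.4, 16.6, 12.8, 16.0, 3.4, 3.0, 4.7, 4.5, 15.8.
Cumulative: 12.9, 32.3, 48.9, 61.7, 77.7, 81.1, 84.1, 88.8, 93.3, 109.1.
The total first reaches 79 DD on day 6.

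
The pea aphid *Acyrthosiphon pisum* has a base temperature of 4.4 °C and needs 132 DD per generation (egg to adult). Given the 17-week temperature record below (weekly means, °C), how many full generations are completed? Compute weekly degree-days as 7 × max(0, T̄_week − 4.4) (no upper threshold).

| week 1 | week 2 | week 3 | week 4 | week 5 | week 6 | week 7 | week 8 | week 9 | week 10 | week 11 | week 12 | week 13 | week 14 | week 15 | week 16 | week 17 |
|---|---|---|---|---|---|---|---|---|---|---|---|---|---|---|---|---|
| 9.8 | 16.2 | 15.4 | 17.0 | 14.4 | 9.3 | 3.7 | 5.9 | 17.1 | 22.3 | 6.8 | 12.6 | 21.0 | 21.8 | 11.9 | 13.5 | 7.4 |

8 generations

Weekly DD (7 × max(0, T̄ − 4.4)): 37.8, 82.6, 77.0, 88.2, 70.0, 34.3, 0.0, 10.5, 88.9, 125.3, 16.8, 57.4, 116.2, 121.8, 52.5, 63.7, 21.0.
Season total = 1064.0 DD.
Complete generations = ⌊1064.0 / 132⌋ = 8.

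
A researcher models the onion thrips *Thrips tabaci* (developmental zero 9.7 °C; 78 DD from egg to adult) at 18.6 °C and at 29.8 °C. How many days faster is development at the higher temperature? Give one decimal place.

4.9 days

At 18.6 °C: 78 / (18.6 − 9.7) = 78 / 8.9 = 8.764 d.
At 29.8 °C: 78 / (29.8 − 9.7) = 78 / 20.1 = 3.881 d.
Difference = |8.764 − 3.881| = 4.883 ≈ 4.9 days.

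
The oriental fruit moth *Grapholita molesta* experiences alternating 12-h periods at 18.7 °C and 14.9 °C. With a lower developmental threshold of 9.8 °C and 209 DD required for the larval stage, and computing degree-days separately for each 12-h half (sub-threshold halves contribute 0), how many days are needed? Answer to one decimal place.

Day half: max(0, 18.7 − 9.8) × 0.5 = 8.9 × 0.5 = 4.45 DD.
Night half: max(0, 14.9 − 9.8) × 0.5 = 5.1 × 0.5 = 2.55 DD.
Per 24 h: 7.00 DD/day.
Duration = 209 / 7.00 = 29.857 ≈ 29.9 days.

29.9 days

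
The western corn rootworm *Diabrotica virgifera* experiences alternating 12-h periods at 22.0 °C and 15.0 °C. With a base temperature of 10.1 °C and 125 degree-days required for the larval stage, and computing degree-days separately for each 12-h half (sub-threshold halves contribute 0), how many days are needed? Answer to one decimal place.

14.9 days

Day half: max(0, 22.0 − 10.1) × 0.5 = 11.9 × 0.5 = 5.95 DD.
Night half: max(0, 15.0 − 10.1) × 0.5 = 4.9 × 0.5 = 2.45 DD.
Per 24 h: 8.40 DD/day.
Duration = 125 / 8.40 = 14.881 ≈ 14.9 days.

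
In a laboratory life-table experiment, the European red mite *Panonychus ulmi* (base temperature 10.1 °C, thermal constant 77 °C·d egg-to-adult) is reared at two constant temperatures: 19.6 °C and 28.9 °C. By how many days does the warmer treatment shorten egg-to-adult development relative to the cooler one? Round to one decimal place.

At 19.6 °C: 77 / (19.6 − 10.1) = 77 / 9.5 = 8.105 d.
At 28.9 °C: 77 / (28.9 − 10.1) = 77 / 18.8 = 4.096 d.
Difference = |8.105 − 4.096| = 4.010 ≈ 4.0 days.

4.0 days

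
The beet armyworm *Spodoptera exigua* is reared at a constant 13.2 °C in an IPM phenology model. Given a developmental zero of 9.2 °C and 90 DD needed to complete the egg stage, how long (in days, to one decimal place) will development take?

22.5 days

Daily accumulation = 13.2 − 9.2 = 4.0 DD/day.
Duration = 90 / 4.0 = 22.500 ≈ 22.5 days.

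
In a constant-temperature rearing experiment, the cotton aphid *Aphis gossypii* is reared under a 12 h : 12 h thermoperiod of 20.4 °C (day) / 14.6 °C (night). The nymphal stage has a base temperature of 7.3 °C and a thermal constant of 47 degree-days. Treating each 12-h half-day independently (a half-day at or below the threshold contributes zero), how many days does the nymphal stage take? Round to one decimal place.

Day half: max(0, 20.4 − 7.3) × 0.5 = 13.1 × 0.5 = 6.55 DD.
Night half: max(0, 14.6 − 7.3) × 0.5 = 7.3 × 0.5 = 3.65 DD.
Per 24 h: 10.20 DD/day.
Duration = 47 / 10.20 = 4.608 ≈ 4.6 days.

4.6 days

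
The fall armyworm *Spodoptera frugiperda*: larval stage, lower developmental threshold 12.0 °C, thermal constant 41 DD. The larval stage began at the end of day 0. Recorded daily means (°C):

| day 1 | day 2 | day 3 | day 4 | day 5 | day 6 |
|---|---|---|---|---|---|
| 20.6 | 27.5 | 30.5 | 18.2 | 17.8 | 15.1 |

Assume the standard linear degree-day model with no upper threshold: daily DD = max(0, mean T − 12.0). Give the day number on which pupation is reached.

day 3

Daily DD above 12.0 °C: 8.6, 15.5, 18.5, 6.2, 5.8, 3.1.
Cumulative: 8.6, 24.1, 42.6, 48.8, 54.6, 57.7.
The total first reaches 41 DD on day 3.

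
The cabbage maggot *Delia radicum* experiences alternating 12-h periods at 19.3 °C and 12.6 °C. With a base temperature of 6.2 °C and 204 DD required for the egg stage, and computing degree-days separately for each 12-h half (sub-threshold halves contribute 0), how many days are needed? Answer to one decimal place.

Day half: max(0, 19.3 − 6.2) × 0.5 = 13.1 × 0.5 = 6.55 DD.
Night half: max(0, 12.6 − 6.2) × 0.5 = 6.4 × 0.5 = 3.20 DD.
Per 24 h: 9.75 DD/day.
Duration = 204 / 9.75 = 20.923 ≈ 20.9 days.

20.9 days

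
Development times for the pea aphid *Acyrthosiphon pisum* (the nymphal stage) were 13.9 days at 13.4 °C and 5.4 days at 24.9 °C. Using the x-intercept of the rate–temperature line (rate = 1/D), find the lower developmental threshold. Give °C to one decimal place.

6.1 °C

Linear rate model ⇒ the product D·(T − T_b) is constant across temperatures.
13.9·(13.4 − T_b) = 5.4·(24.9 − T_b)
T_b = (13.9·13.4 − 5.4·24.9) / (13.9 − 5.4) = 51.80 / 8.5 = 6.094 °C ≈ 6.1 °C.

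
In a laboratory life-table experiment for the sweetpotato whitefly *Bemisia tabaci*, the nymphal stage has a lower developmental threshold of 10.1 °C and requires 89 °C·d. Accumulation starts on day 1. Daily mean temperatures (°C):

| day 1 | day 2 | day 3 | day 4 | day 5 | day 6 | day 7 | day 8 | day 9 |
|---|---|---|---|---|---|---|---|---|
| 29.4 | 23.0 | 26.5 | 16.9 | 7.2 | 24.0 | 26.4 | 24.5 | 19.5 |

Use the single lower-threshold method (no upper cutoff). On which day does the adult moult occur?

day 8

Daily DD above 10.1 °C: 19.3, 12.9, 16.4, 6.8, 0.0, 13.9, 16.3, 14.4, 9.4.
Cumulative: 19.3, 32.2, 48.6, 55.4, 55.4, 69.3, 85.6, 100.0, 109.4.
The total first reaches 89 DD on day 8.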